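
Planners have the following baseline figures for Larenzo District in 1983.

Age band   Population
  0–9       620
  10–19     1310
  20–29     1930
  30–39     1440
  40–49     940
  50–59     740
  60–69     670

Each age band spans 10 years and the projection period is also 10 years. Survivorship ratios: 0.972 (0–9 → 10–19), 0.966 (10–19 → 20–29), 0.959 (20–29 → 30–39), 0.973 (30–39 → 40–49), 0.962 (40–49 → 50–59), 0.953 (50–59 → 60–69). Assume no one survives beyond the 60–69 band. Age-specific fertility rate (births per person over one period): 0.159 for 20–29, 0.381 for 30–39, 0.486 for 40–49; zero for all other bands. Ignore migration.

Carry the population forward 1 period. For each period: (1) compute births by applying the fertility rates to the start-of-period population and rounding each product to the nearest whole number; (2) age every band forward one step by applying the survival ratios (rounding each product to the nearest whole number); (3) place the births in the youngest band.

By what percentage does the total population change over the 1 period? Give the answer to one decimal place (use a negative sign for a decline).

[period 1]
Births: 1930 * 0.159 = 307  |  1440 * 0.381 = 549  |  940 * 0.486 = 457 → 1313
10–19: 620 * 0.972 = 603
20–29: 1310 * 0.966 = 1265
30–39: 1930 * 0.959 = 1851
40–49: 1440 * 0.973 = 1401
50–59: 940 * 0.962 = 904
60–69: 740 * 0.953 = 705
Giving 1313 / 603 / 1265 / 1851 / 1401 / 904 / 705.
Total: 7650 → 8042; change = 392; percentage change = 5.1%

5.1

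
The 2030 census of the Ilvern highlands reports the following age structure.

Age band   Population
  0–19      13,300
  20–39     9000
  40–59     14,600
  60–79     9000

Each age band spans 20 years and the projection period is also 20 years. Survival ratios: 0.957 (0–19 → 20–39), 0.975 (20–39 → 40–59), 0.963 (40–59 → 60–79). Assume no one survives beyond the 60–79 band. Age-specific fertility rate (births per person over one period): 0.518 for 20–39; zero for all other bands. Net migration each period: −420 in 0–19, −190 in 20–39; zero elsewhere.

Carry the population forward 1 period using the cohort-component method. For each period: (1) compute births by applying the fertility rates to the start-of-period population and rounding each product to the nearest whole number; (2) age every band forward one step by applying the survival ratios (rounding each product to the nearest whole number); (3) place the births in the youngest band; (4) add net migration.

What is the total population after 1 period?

39615

[period 1]
Births: 9000 * 0.518 = 4662
20–39: 13300 * 0.957 = 12728
40–59: 9000 * 0.975 = 8775
60–79: 14600 * 0.963 = 14060
Net migration: 0–19 − 420 → 4242; 20–39 − 190 → 12538
Population now: 0–19=4242, 20–39=12538, 40–59=8775, 60–79=14060
Total after period 1: 4242 + 12538 + 8775 + 14060 = 39615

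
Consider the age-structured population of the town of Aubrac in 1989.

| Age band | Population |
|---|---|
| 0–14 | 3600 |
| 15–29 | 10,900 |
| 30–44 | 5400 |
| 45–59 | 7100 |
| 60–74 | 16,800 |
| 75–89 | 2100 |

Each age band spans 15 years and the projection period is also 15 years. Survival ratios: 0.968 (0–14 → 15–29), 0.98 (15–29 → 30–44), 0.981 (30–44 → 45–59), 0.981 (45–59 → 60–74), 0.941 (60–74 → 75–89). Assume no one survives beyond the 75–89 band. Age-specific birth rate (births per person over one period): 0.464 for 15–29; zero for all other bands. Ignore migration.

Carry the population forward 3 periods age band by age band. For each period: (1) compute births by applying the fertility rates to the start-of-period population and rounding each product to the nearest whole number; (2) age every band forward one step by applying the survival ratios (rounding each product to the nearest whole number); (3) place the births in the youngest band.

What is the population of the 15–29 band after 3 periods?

Let group 1 be 0–14 through group 6 = 75–89.
— Period 1 —
Births: 10900 × 0.464 = 5058
Group 2: 3600 × 0.968 = 3485
Group 3: 10900 × 0.98 = 10682
Group 4: 5400 × 0.981 = 5297
Group 5: 7100 × 0.981 = 6965
Group 6: 16800 × 0.941 = 15809
Giving 5058 / 3485 / 10682 / 5297 / 6965 / 15809.
— Period 2 —
Births: 3485 × 0.464 = 1617
Group 2: 5058 × 0.968 = 4896
Group 3: 3485 × 0.98 = 3415
Group 4: 10682 × 0.981 = 10479
Group 5: 5297 × 0.981 = 5196
Group 6: 6965 × 0.941 = 6554
Giving 1617 / 4896 / 3415 / 10479 / 5196 / 6554.
— Period 3 —
Births: 4896 × 0.464 = 2272
Group 2: 1617 × 0.968 = 1565
Group 3: 4896 × 0.98 = 4798
Group 4: 3415 × 0.981 = 3350
Group 5: 10479 × 0.981 = 10280
Group 6: 5196 × 0.941 = 4889
Giving 2272 / 1565 / 4798 / 3350 / 10280 / 4889.

1565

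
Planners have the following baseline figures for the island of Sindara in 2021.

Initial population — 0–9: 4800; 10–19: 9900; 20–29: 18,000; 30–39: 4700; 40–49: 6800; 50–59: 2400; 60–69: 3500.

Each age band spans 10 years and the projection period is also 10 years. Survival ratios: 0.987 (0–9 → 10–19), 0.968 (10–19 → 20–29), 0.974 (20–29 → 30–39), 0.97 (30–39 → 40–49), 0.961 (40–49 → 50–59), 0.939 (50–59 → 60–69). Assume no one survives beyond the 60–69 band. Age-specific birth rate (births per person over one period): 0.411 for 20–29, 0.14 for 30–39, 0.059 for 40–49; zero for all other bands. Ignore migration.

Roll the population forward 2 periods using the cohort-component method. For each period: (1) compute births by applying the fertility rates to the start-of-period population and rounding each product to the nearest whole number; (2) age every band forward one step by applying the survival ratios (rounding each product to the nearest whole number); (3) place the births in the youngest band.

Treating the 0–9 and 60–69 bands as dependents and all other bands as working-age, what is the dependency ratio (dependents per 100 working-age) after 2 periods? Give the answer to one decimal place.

29.3

After projecting period 1:
Births: 18000 × 0.411 = 7398, 4700 × 0.14 = 658, 6800 × 0.059 = 401 — total 8457
10–19: 4800 × 0.987 = 4738
20–29: 9900 × 0.968 = 9583
30–39: 18000 × 0.974 = 17532
40–49: 4700 × 0.97 = 4559
50–59: 6800 × 0.961 = 6535
60–69: 2400 × 0.939 = 2254
Population now: 0–9=8457, 10–19=4738, 20–29=9583, 30–39=17532, 40–49=4559, 50–59=6535, 60–69=2254
After projecting period 2:
Births: 9583 × 0.411 = 3939, 17532 × 0.14 = 2454, 4559 × 0.059 = 269 — total 6662
10–19: 8457 × 0.987 = 8347
20–29: 4738 × 0.968 = 4586
30–39: 9583 × 0.974 = 9334
40–49: 17532 × 0.97 = 17006
50–59: 4559 × 0.961 = 4381
60–69: 6535 × 0.939 = 6136
Population now: 0–9=6662, 10–19=8347, 20–29=4586, 30–39=9334, 40–49=17006, 50–59=4381, 60–69=6136
Dependents (band 0–9 + band 60–69) = 6662 + 6136 = 12798; working-age = 43654; ratio = 12798/43654 × 100 = 29.3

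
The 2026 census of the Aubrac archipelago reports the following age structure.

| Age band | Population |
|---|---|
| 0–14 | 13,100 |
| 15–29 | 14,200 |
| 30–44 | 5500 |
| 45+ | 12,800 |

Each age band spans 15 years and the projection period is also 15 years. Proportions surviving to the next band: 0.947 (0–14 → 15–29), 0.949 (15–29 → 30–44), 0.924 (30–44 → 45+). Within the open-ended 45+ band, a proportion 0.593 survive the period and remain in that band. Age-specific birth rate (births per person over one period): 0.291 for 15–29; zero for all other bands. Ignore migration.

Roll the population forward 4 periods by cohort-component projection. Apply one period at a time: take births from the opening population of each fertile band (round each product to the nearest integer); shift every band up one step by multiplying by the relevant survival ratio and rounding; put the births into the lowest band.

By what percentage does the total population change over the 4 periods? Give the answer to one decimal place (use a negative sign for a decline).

— Period 1 —
Births: 14200 * 0.291 = 4132
15–29: 13100 * 0.947 = 12406
30–44: 14200 * 0.949 = 13476
45+: 5500 * 0.924 + 12800 * 0.593 = 5082 + 7590 = 12672
End of period: [4132, 12406, 13476, 12672]
— Period 2 —
Births: 12406 * 0.291 = 3610
15–29: 4132 * 0.947 = 3913
30–44: 12406 * 0.949 = 11773
45+: 13476 * 0.924 + 12672 * 0.593 = 12452 + 7514 = 19966
End of period: [3610, 3913, 11773, 19966]
— Period 3 —
Births: 3913 * 0.291 = 1139
15–29: 3610 * 0.947 = 3419
30–44: 3913 * 0.949 = 3713
45+: 11773 * 0.924 + 19966 * 0.593 = 10878 + 11840 = 22718
End of period: [1139, 3419, 3713, 22718]
— Period 4 —
Births: 3419 * 0.291 = 995
15–29: 1139 * 0.947 = 1079
30–44: 3419 * 0.949 = 3245
45+: 3713 * 0.924 + 22718 * 0.593 = 3431 + 13472 = 16903
End of period: [995, 1079, 3245, 16903]
Total: 45600 → 22222; change = -23378; percentage change = -51.3%

-51.3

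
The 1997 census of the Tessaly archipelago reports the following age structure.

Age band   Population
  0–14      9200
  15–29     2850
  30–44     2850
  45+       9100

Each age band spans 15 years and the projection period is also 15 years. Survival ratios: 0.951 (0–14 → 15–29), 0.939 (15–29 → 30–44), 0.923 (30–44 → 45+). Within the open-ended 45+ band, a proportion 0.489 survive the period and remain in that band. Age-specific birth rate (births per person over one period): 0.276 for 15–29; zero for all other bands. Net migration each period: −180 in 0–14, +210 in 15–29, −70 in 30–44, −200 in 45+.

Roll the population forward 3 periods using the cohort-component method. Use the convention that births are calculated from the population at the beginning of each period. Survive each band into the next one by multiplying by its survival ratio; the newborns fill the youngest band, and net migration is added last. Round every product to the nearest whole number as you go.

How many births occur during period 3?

Numbering the groups 1..4 from youngest to oldest:
Period 1.
Births: 2850 × 0.276 = 787
Group 2: 9200 × 0.951 = 8749
Group 3: 2850 × 0.939 = 2676
Group 4: 2850 × 0.923 + 9100 × 0.489 = 2631 + 4450 = 7081
Net migration: Group 1 − 180 → 607; Group 2 + 210 → 8959; Group 3 − 70 → 2606; Group 4 − 200 → 6881
Population now: 0–14=607, 15–29=8959, 30–44=2606, 45+=6881
Period 2.
Births: 8959 × 0.276 = 2473
Group 2: 607 × 0.951 = 577
Group 3: 8959 × 0.939 = 8413
Group 4: 2606 × 0.923 + 6881 × 0.489 = 2405 + 3365 = 5770
Net migration: Group 1 − 180 → 2293; Group 2 + 210 → 787; Group 3 − 70 → 8343; Group 4 − 200 → 5570
Population now: 0–14=2293, 15–29=787, 30–44=8343, 45+=5570
Period 3.
Births: 787 × 0.276 = 217
Group 2: 2293 × 0.951 = 2181
Group 3: 787 × 0.939 = 739
Group 4: 8343 × 0.923 + 5570 × 0.489 = 7701 + 2724 = 10425
Net migration: Group 1 − 180 → 37; Group 2 + 210 → 2391; Group 3 − 70 → 669; Group 4 − 200 → 10225
Population now: 0–14=37, 15–29=2391, 30–44=669, 45+=10225

217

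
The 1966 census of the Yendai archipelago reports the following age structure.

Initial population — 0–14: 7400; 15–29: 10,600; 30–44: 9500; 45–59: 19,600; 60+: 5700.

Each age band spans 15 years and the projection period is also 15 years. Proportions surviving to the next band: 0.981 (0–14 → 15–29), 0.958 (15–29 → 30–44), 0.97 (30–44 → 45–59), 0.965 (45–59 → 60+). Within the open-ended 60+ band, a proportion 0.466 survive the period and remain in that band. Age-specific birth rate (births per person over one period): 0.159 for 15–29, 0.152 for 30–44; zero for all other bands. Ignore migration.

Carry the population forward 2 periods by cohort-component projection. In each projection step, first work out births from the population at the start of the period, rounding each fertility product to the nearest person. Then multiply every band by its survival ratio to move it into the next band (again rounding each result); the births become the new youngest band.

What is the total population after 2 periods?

[period 1]
Births: 10600 × 0.159 = 1685 ; 9500 × 0.152 = 1444 → 3129
15–29: 7400 × 0.981 = 7259
30–44: 10600 × 0.958 = 10155
45–59: 9500 × 0.97 = 9215
60+: 19600 × 0.965 + 5700 × 0.466 = 18914 + 2656 = 21570
End of period: [3129, 7259, 10155, 9215, 21570]
[period 2]
Births: 7259 × 0.159 = 1154 ; 10155 × 0.152 = 1544 → 2698
15–29: 3129 × 0.981 = 3070
30–44: 7259 × 0.958 = 6954
45–59: 10155 × 0.97 = 9850
60+: 9215 × 0.965 + 21570 × 0.466 = 8892 + 10052 = 18944
End of period: [2698, 3070, 6954, 9850, 18944]
Total after period 2: 2698 + 3070 + 6954 + 9850 + 18944 = 41516

41516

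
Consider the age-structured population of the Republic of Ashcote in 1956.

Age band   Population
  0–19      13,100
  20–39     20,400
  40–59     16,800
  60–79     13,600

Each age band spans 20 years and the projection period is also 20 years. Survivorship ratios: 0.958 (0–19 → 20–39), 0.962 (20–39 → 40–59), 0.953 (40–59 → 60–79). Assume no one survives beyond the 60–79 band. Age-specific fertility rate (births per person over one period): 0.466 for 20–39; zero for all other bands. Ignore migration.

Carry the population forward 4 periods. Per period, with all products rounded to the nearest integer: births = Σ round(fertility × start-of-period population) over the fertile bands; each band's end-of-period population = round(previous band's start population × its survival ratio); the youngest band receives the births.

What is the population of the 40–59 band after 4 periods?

Numbering the bands 1..4 from youngest to oldest:
Period 1.
Births: 20400 * 0.466 = 9506
Band 2: 13100 * 0.958 = 12550
Band 3: 20400 * 0.962 = 19625
Band 4: 16800 * 0.953 = 16010
End of period: [9506, 12550, 19625, 16010]
Period 2.
Births: 12550 * 0.466 = 5848
Band 2: 9506 * 0.958 = 9107
Band 3: 12550 * 0.962 = 12073
Band 4: 19625 * 0.953 = 18703
End of period: [5848, 9107, 12073, 18703]
Period 3.
Births: 9107 * 0.466 = 4244
Band 2: 5848 * 0.958 = 5602
Band 3: 9107 * 0.962 = 8761
Band 4: 12073 * 0.953 = 11506
End of period: [4244, 5602, 8761, 11506]
Period 4.
Births: 5602 * 0.466 = 2611
Band 2: 4244 * 0.958 = 4066
Band 3: 5602 * 0.962 = 5389
Band 4: 8761 * 0.953 = 8349
End of period: [2611, 4066, 5389, 8349]

5389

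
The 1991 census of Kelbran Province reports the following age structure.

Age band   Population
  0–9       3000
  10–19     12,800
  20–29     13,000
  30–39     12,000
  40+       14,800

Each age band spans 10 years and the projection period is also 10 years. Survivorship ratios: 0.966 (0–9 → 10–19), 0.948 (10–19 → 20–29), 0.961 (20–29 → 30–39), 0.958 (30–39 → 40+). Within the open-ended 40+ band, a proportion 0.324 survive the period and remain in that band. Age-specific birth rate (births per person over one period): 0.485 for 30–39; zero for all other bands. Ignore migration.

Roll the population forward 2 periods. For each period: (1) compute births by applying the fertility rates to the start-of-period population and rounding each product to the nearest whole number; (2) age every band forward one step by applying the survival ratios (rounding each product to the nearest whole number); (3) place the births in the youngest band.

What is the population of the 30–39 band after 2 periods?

Let group 1 be 0–9 through group 5 = 40+.
[period 1]
Births: 12000 * 0.485 = 5820
Group 2: 3000 * 0.966 = 2898
Group 3: 12800 * 0.948 = 12134
Group 4: 13000 * 0.961 = 12493
Group 5: 12000 * 0.958 + 14800 * 0.324 = 11496 + 4795 = 16291
Population now: 0–9=5820, 10–19=2898, 20–29=12134, 30–39=12493, 40+=16291
[period 2]
Births: 12493 * 0.485 = 6059
Group 2: 5820 * 0.966 = 5622
Group 3: 2898 * 0.948 = 2747
Group 4: 12134 * 0.961 = 11661
Group 5: 12493 * 0.958 + 16291 * 0.324 = 11968 + 5278 = 17246
Population now: 0–9=6059, 10–19=5622, 20–29=2747, 30–39=11661, 40+=17246

11661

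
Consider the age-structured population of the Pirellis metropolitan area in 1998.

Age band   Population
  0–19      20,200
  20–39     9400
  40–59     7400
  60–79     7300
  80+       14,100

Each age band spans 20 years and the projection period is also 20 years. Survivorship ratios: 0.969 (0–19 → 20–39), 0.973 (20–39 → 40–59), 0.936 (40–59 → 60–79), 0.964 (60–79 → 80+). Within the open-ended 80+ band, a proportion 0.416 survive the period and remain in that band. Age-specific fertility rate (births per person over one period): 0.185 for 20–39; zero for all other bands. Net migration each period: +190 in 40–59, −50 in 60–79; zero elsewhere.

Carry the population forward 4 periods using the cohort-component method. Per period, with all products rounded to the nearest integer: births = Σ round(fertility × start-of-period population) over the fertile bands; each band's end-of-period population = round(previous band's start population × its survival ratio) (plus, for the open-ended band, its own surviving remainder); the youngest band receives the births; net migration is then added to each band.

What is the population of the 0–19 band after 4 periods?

Call the groups 1 to 5, youngest first.
Period 1.
Births: 9400 × 0.185 = 1739
Group 2: 20200 × 0.969 = 19574
Group 3: 9400 × 0.973 = 9146
Group 4: 7400 × 0.936 = 6926
Group 5: 7300 × 0.964 + 14100 × 0.416 = 7037 + 5866 = 12903
Net migration: Group 3 + 190 → 9336; Group 4 − 50 → 6876
→ [1739, 19574, 9336, 6876, 12903]
Period 2.
Births: 19574 × 0.185 = 3621
Group 2: 1739 × 0.969 = 1685
Group 3: 19574 × 0.973 = 19046
Group 4: 9336 × 0.936 = 8738
Group 5: 6876 × 0.964 + 12903 × 0.416 = 6628 + 5368 = 11996
Net migration: Group 3 + 190 → 19236; Group 4 − 50 → 8688
→ [3621, 1685, 19236, 8688, 11996]
Period 3.
Births: 1685 × 0.185 = 312
Group 2: 3621 × 0.969 = 3509
Group 3: 1685 × 0.973 = 1640
Group 4: 19236 × 0.936 = 18005
Group 5: 8688 × 0.964 + 11996 × 0.416 = 8375 + 4990 = 13365
Net migration: Group 3 + 190 → 1830; Group 4 − 50 → 17955
→ [312, 3509, 1830, 17955, 13365]
Period 4.
Births: 3509 × 0.185 = 649
Group 2: 312 × 0.969 = 302
Group 3: 3509 × 0.973 = 3414
Group 4: 1830 × 0.936 = 1713
Group 5: 17955 × 0.964 + 13365 × 0.416 = 17309 + 5560 = 22869
Net migration: Group 3 + 190 → 3604; Group 4 − 50 → 1663
→ [649, 302, 3604, 1663, 22869]

649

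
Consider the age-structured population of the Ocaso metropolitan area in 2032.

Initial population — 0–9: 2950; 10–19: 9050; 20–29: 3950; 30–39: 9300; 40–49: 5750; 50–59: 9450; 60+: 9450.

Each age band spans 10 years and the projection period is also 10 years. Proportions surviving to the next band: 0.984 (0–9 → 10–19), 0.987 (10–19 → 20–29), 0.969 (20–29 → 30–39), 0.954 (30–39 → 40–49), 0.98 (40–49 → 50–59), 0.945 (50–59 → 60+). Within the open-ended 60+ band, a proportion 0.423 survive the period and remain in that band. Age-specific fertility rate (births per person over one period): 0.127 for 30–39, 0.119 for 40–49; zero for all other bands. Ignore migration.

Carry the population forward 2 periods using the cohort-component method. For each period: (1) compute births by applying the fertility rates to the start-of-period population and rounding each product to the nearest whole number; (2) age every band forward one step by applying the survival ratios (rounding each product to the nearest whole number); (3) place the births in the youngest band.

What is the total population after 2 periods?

Period 1.
Births: 9300 * 0.127 = 1181  |  5750 * 0.119 = 684 — total 1865
10–19: 2950 * 0.984 = 2903
20–29: 9050 * 0.987 = 8932
30–39: 3950 * 0.969 = 3828
40–49: 9300 * 0.954 = 8872
50–59: 5750 * 0.98 = 5635
60+: 9450 * 0.945 + 9450 * 0.423 = 8930 + 3997 = 12927
End of period: [1865, 2903, 8932, 3828, 8872, 5635, 12927]
Period 2.
Births: 3828 * 0.127 = 486  |  8872 * 0.119 = 1056 — total 1542
10–19: 1865 * 0.984 = 1835
20–29: 2903 * 0.987 = 2865
30–39: 8932 * 0.969 = 8655
40–49: 3828 * 0.954 = 3652
50–59: 8872 * 0.98 = 8695
60+: 5635 * 0.945 + 12927 * 0.423 = 5325 + 5468 = 10793
End of period: [1542, 1835, 2865, 8655, 3652, 8695, 10793]
Total after period 2: 1542 + 1835 + 2865 + 8655 + 3652 + 8695 + 10793 = 38037

38037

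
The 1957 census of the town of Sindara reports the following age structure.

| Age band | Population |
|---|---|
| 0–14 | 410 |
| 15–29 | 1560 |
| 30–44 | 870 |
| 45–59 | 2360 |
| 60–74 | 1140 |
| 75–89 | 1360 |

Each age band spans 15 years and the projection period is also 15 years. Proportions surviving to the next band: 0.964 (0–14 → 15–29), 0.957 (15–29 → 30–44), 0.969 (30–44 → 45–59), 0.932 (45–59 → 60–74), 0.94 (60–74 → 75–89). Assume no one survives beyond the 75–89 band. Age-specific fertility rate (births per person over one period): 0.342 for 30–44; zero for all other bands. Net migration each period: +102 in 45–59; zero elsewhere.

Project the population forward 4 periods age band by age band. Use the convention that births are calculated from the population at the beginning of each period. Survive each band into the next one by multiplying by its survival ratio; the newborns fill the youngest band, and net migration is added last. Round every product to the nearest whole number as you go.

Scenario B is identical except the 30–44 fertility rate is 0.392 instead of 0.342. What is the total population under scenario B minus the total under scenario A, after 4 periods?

155

[period 1]
Births: 870 × 0.342 = 298
15–29: 410 × 0.964 = 395
30–44: 1560 × 0.957 = 1493
45–59: 870 × 0.969 = 843
60–74: 2360 × 0.932 = 2200
75–89: 1140 × 0.94 = 1072
Net migration: 45–59 + 102 → 945
Giving 298 / 395 / 1493 / 945 / 2200 / 1072.
[period 2]
Births: 1493 × 0.342 = 511
15–29: 298 × 0.964 = 287
30–44: 395 × 0.957 = 378
45–59: 1493 × 0.969 = 1447
60–74: 945 × 0.932 = 881
75–89: 2200 × 0.94 = 2068
Net migration: 45–59 + 102 → 1549
Giving 511 / 287 / 378 / 1549 / 881 / 2068.
[period 3]
Births: 378 × 0.342 = 129
15–29: 511 × 0.964 = 493
30–44: 287 × 0.957 = 275
45–59: 378 × 0.969 = 366
60–74: 1549 × 0.932 = 1444
75–89: 881 × 0.94 = 828
Net migration: 45–59 + 102 → 468
Giving 129 / 493 / 275 / 468 / 1444 / 828.
[period 4]
Births: 275 × 0.342 = 94
15–29: 129 × 0.964 = 124
30–44: 493 × 0.957 = 472
45–59: 275 × 0.969 = 266
60–74: 468 × 0.932 = 436
75–89: 1444 × 0.94 = 1357
Net migration: 45–59 + 102 → 368
Giving 94 / 124 / 472 / 368 / 436 / 1357.
Scenario A total after 4 periods: 2851
Scenario B projection —
[period 1]
Births: 870 × 0.392 = 341
15–29: 410 × 0.964 = 395
30–44: 1560 × 0.957 = 1493
45–59: 870 × 0.969 = 843
60–74: 2360 × 0.932 = 2200
75–89: 1140 × 0.94 = 1072
Net migration: 45–59 + 102 → 945
Giving 341 / 395 / 1493 / 945 / 2200 / 1072.
[period 2]
Births: 1493 × 0.392 = 585
15–29: 341 × 0.964 = 329
30–44: 395 × 0.957 = 378
45–59: 1493 × 0.969 = 1447
60–74: 945 × 0.932 = 881
75–89: 2200 × 0.94 = 2068
Net migration: 45–59 + 102 → 1549
Giving 585 / 329 / 378 / 1549 / 881 / 2068.
[period 3]
Births: 378 × 0.392 = 148
15–29: 585 × 0.964 = 564
30–44: 329 × 0.957 = 315
45–59: 378 × 0.969 = 366
60–74: 1549 × 0.932 = 1444
75–89: 881 × 0.94 = 828
Net migration: 45–59 + 102 → 468
Giving 148 / 564 / 315 / 468 / 1444 / 828.
[period 4]
Births: 315 × 0.392 = 123
15–29: 148 × 0.964 = 143
30–44: 564 × 0.957 = 540
45–59: 315 × 0.969 = 305
60–74: 468 × 0.932 = 436
75–89: 1444 × 0.94 = 1357
Net migration: 45–59 + 102 → 407
Giving 123 / 143 / 540 / 407 / 436 / 1357.
Scenario B total after 4 periods: 3006
Difference B − A = 3006 − 2851 = 155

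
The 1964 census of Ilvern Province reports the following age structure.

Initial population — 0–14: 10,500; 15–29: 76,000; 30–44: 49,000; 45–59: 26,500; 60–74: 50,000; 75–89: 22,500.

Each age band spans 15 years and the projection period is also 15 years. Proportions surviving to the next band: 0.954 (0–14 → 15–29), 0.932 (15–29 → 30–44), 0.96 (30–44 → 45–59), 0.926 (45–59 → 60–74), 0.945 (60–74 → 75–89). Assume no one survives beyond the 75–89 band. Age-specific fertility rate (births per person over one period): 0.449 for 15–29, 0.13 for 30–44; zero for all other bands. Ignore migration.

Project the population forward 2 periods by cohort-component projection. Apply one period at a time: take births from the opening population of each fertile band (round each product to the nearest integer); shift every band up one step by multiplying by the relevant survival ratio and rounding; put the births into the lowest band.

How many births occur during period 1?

40494

— Period 1 —
Births: 76000 × 0.449 = 34124  |  49000 × 0.13 = 6370 ⇒ total 40494
15–29: 10500 × 0.954 = 10017
30–44: 76000 × 0.932 = 70832
45–59: 49000 × 0.96 = 47040
60–74: 26500 × 0.926 = 24539
75–89: 50000 × 0.945 = 47250
Population now: 0–14=40494, 15–29=10017, 30–44=70832, 45–59=47040, 60–74=24539, 75–89=47250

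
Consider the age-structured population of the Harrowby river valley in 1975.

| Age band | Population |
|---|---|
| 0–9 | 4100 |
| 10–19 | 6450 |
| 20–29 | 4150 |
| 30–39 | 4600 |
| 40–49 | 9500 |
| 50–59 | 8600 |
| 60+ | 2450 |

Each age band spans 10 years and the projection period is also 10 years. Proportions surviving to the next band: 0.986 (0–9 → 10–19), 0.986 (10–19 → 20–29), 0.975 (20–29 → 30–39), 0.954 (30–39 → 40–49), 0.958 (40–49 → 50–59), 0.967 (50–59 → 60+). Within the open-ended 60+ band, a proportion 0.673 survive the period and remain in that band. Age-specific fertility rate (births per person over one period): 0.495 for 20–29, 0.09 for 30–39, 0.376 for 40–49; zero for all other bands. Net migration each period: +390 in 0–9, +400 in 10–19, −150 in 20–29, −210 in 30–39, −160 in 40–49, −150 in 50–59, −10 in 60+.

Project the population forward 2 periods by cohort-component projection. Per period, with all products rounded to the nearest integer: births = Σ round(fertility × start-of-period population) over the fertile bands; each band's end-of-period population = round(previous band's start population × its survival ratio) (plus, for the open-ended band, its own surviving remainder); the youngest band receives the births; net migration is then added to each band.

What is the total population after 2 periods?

— Period 1 —
Births: 4150 × 0.495 = 2054, 4600 × 0.09 = 414, 9500 × 0.376 = 3572 → total 6040
10–19: 4100 × 0.986 = 4043
20–29: 6450 × 0.986 = 6360
30–39: 4150 × 0.975 = 4046
40–49: 4600 × 0.954 = 4388
50–59: 9500 × 0.958 = 9101
60+: 8600 × 0.967 + 2450 × 0.673 = 8316 + 1649 = 9965
Net migration: 0–9 + 390 → 6430; 10–19 + 400 → 4443; 20–29 − 150 → 6210; 30–39 − 210 → 3836; 40–49 − 160 → 4228; 50–59 − 150 → 8951; 60+ − 10 → 9955
→ [6430, 4443, 6210, 3836, 4228, 8951, 9955]
— Period 2 —
Births: 6210 × 0.495 = 3074, 3836 × 0.09 = 345, 4228 × 0.376 = 1590 → total 5009
10–19: 6430 × 0.986 = 6340
20–29: 4443 × 0.986 = 4381
30–39: 6210 × 0.975 = 6055
40–49: 3836 × 0.954 = 3660
50–59: 4228 × 0.958 = 4050
60+: 8951 × 0.967 + 9955 × 0.673 = 8656 + 6700 = 15356
Net migration: 0–9 + 390 → 5399; 10–19 + 400 → 6740; 20–29 − 150 → 4231; 30–39 − 210 → 5845; 40–49 − 160 → 3500; 50–59 − 150 → 3900; 60+ − 10 → 15346
→ [5399, 6740, 4231, 5845, 3500, 3900, 15346]
Total after period 2: 5399 + 6740 + 4231 + 5845 + 3500 + 3900 + 15346 = 44961

44961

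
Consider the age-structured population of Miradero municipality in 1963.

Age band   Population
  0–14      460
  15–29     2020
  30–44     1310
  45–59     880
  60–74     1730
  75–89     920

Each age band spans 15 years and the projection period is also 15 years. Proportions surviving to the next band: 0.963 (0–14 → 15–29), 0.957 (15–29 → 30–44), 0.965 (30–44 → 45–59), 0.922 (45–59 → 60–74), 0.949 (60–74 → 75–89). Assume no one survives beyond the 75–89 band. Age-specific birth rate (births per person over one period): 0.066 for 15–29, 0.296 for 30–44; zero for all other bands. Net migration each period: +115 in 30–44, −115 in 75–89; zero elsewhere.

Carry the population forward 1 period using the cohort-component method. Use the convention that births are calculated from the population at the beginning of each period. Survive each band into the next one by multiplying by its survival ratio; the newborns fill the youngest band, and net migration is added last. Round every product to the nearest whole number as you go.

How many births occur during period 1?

521

Period 1:
Births: 2020 * 0.066 = 133 ; 1310 * 0.296 = 388 → total 521
15–29: 460 * 0.963 = 443
30–44: 2020 * 0.957 = 1933
45–59: 1310 * 0.965 = 1264
60–74: 880 * 0.922 = 811
75–89: 1730 * 0.949 = 1642
Net migration: 30–44 + 115 → 2048; 75–89 − 115 → 1527
Population now: 0–14=521, 15–29=443, 30–44=2048, 45–59=1264, 60–74=811, 75–89=1527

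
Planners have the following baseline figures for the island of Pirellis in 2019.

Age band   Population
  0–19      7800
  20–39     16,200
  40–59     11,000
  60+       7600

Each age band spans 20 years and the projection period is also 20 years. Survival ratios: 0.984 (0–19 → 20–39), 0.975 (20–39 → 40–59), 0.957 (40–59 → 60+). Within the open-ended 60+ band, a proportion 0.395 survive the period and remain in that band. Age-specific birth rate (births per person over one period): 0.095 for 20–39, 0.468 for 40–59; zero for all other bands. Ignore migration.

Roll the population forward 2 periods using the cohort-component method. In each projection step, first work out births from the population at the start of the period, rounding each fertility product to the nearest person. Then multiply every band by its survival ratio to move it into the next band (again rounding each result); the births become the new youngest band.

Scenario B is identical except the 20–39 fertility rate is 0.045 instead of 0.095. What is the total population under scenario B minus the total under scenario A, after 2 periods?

-1181

After projecting period 1:
Births: 16200 × 0.095 = 1539, 11000 × 0.468 = 5148 — total 6687
20–39: 7800 × 0.984 = 7675
40–59: 16200 × 0.975 = 15795
60+: 11000 × 0.957 + 7600 × 0.395 = 10527 + 3002 = 13529
End of period: [6687, 7675, 15795, 13529]
After projecting period 2:
Births: 7675 × 0.095 = 729, 15795 × 0.468 = 7392 — total 8121
20–39: 6687 × 0.984 = 6580
40–59: 7675 × 0.975 = 7483
60+: 15795 × 0.957 + 13529 × 0.395 = 15116 + 5344 = 20460
End of period: [8121, 6580, 7483, 20460]
Scenario A total after 2 periods: 42644
Scenario B projection —
After projecting period 1:
Births: 16200 × 0.045 = 729, 11000 × 0.468 = 5148 — total 5877
20–39: 7800 × 0.984 = 7675
40–59: 16200 × 0.975 = 15795
60+: 11000 × 0.957 + 7600 × 0.395 = 10527 + 3002 = 13529
End of period: [5877, 7675, 15795, 13529]
After projecting period 2:
Births: 7675 × 0.045 = 345, 15795 × 0.468 = 7392 — total 7737
20–39: 5877 × 0.984 = 5783
40–59: 7675 × 0.975 = 7483
60+: 15795 × 0.957 + 13529 × 0.395 = 15116 + 5344 = 20460
End of period: [7737, 5783, 7483, 20460]
Scenario B total after 2 periods: 41463
Difference B − A = 41463 − 42644 = -1181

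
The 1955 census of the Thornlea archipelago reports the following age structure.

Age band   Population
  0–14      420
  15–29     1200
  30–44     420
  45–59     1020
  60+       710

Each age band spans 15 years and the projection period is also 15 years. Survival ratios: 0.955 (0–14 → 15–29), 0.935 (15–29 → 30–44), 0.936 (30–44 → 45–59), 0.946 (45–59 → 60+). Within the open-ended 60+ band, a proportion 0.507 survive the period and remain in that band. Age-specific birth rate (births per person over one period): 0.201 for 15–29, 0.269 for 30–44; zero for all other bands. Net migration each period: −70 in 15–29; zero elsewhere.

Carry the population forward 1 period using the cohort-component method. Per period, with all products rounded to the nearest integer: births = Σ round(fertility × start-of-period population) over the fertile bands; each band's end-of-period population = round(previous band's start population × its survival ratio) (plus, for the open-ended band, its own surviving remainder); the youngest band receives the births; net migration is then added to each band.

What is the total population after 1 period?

Call the bands 1 to 5, youngest first.
— Period 1 —
Births: 1200 × 0.201 = 241  |  420 × 0.269 = 113 ⇒ total 354
Band 2: 420 × 0.955 = 401
Band 3: 1200 × 0.935 = 1122
Band 4: 420 × 0.936 = 393
Band 5: 1020 × 0.946 + 710 × 0.507 = 965 + 360 = 1325
Net migration: Band 2 − 70 → 331
→ [354, 331, 1122, 393, 1325]
Total after period 1: 354 + 331 + 1122 + 393 + 1325 = 3525

3525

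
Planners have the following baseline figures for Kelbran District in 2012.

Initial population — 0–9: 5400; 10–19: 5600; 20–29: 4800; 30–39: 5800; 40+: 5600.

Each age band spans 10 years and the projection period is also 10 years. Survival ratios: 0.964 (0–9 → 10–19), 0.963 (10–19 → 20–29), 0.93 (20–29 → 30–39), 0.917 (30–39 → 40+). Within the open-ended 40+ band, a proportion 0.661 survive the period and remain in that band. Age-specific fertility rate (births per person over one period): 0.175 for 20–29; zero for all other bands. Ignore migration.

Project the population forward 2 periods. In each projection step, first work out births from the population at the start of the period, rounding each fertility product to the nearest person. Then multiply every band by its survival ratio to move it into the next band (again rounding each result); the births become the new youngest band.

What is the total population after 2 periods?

After projecting period 1:
Births: 4800 * 0.175 = 840
10–19: 5400 * 0.964 = 5206
20–29: 5600 * 0.963 = 5393
30–39: 4800 * 0.93 = 4464
40+: 5800 * 0.917 + 5600 * 0.661 = 5319 + 3702 = 9021
→ [840, 5206, 5393, 4464, 9021]
After projecting period 2:
Births: 5393 * 0.175 = 944
10–19: 840 * 0.964 = 810
20–29: 5206 * 0.963 = 5013
30–39: 5393 * 0.93 = 5015
40+: 4464 * 0.917 + 9021 * 0.661 = 4093 + 5963 = 10056
→ [944, 810, 5013, 5015, 10056]
Total after period 2: 944 + 810 + 5013 + 5015 + 10056 = 21838

21838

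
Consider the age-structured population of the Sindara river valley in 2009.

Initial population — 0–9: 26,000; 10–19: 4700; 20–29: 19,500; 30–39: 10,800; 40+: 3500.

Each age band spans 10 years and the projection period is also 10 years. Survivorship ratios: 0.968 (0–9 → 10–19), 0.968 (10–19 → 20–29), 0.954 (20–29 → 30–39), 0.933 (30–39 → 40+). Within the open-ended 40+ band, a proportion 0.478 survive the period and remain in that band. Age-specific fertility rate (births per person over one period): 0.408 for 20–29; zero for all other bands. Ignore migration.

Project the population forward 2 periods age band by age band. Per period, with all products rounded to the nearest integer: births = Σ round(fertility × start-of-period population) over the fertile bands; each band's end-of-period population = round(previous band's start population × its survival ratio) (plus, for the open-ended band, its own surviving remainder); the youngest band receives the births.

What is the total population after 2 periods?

Numbering the groups 1..5 from youngest to oldest:
— Period 1 —
Births: 19500 × 0.408 = 7956
Group 2: 26000 × 0.968 = 25168
Group 3: 4700 × 0.968 = 4550
Group 4: 19500 × 0.954 = 18603
Group 5: 10800 × 0.933 + 3500 × 0.478 = 10076 + 1673 = 11749
End of period: [7956, 25168, 4550, 18603, 11749]
— Period 2 —
Births: 4550 × 0.408 = 1856
Group 2: 7956 × 0.968 = 7701
Group 3: 25168 × 0.968 = 24363
Group 4: 4550 × 0.954 = 4341
Group 5: 18603 × 0.933 + 11749 × 0.478 = 17357 + 5616 = 22973
End of period: [1856, 7701, 24363, 4341, 22973]
Total after period 2: 1856 + 7701 + 24363 + 4341 + 22973 = 61234

61234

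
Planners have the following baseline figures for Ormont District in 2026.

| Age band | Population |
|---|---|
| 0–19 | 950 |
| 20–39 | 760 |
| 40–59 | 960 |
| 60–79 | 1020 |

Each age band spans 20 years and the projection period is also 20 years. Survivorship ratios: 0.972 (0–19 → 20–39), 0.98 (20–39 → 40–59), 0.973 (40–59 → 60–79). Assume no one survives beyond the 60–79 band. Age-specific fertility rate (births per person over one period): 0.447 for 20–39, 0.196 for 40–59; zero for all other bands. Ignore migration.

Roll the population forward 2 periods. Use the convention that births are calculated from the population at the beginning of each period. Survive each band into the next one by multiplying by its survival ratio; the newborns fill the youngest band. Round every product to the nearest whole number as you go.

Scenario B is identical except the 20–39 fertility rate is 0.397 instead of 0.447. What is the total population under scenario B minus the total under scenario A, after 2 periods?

Let group 1 be 0–19 through group 4 = 60–79.
After projecting period 1:
Births: 760 * 0.447 = 340 ; 960 * 0.196 = 188 ⇒ total 528
Group 2: 950 * 0.972 = 923
Group 3: 760 * 0.98 = 745
Group 4: 960 * 0.973 = 934
Giving 528 / 923 / 745 / 934.
After projecting period 2:
Births: 923 * 0.447 = 413 ; 745 * 0.196 = 146 ⇒ total 559
Group 2: 528 * 0.972 = 513
Group 3: 923 * 0.98 = 905
Group 4: 745 * 0.973 = 725
Giving 559 / 513 / 905 / 725.
Scenario A total after 2 periods: 2702
Scenario B projection —
After projecting period 1:
Births: 760 * 0.397 = 302 ; 960 * 0.196 = 188 ⇒ total 490
Group 2: 950 * 0.972 = 923
Group 3: 760 * 0.98 = 745
Group 4: 960 * 0.973 = 934
Giving 490 / 923 / 745 / 934.
After projecting period 2:
Births: 923 * 0.397 = 366 ; 745 * 0.196 = 146 ⇒ total 512
Group 2: 490 * 0.972 = 476
Group 3: 923 * 0.98 = 905
Group 4: 745 * 0.973 = 725
Giving 512 / 476 / 905 / 725.
Scenario B total after 2 periods: 2618
Difference B − A = 2618 − 2702 = -84

-84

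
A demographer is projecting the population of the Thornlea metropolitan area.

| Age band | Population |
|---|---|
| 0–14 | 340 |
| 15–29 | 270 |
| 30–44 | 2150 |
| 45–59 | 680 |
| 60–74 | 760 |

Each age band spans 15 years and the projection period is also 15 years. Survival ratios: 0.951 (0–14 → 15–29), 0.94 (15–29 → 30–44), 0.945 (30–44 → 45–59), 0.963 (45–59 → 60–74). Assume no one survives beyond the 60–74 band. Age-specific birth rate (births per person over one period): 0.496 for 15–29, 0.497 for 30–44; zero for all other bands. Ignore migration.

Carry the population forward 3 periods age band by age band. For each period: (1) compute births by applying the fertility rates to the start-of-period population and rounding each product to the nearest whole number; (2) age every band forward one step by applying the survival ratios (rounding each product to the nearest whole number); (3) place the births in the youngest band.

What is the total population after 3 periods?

2583

After projecting period 1:
Births: 270 * 0.496 = 134  |  2150 * 0.497 = 1069 → total 1203
15–29: 340 * 0.951 = 323
30–44: 270 * 0.94 = 254
45–59: 2150 * 0.945 = 2032
60–74: 680 * 0.963 = 655
Population now: 0–14=1203, 15–29=323, 30–44=254, 45–59=2032, 60–74=655
After projecting period 2:
Births: 323 * 0.496 = 160  |  254 * 0.497 = 126 → total 286
15–29: 1203 * 0.951 = 1144
30–44: 323 * 0.94 = 304
45–59: 254 * 0.945 = 240
60–74: 2032 * 0.963 = 1957
Population now: 0–14=286, 15–29=1144, 30–44=304, 45–59=240, 60–74=1957
After projecting period 3:
Births: 1144 * 0.496 = 567  |  304 * 0.497 = 151 → total 718
15–29: 286 * 0.951 = 272
30–44: 1144 * 0.94 = 1075
45–59: 304 * 0.945 = 287
60–74: 240 * 0.963 = 231
Population now: 0–14=718, 15–29=272, 30–44=1075, 45–59=287, 60–74=231
Total after period 3: 718 + 272 + 1075 + 287 + 231 = 2583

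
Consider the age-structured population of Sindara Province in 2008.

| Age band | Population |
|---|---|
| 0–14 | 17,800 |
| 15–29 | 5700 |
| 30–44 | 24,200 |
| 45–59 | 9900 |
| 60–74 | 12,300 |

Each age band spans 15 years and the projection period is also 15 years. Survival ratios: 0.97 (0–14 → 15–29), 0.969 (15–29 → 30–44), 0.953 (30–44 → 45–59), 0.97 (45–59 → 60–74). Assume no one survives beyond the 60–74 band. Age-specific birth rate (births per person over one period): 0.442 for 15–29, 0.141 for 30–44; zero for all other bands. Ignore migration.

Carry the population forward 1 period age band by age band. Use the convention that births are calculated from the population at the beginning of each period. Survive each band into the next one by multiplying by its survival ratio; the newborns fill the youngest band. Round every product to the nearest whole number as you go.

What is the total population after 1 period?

[period 1]
Births: 5700 * 0.442 = 2519, 24200 * 0.141 = 3412 → total 5931
15–29: 17800 * 0.97 = 17266
30–44: 5700 * 0.969 = 5523
45–59: 24200 * 0.953 = 23063
60–74: 9900 * 0.97 = 9603
Giving 5931 / 17266 / 5523 / 23063 / 9603.
Total after period 1: 5931 + 17266 + 5523 + 23063 + 9603 = 61386

61386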